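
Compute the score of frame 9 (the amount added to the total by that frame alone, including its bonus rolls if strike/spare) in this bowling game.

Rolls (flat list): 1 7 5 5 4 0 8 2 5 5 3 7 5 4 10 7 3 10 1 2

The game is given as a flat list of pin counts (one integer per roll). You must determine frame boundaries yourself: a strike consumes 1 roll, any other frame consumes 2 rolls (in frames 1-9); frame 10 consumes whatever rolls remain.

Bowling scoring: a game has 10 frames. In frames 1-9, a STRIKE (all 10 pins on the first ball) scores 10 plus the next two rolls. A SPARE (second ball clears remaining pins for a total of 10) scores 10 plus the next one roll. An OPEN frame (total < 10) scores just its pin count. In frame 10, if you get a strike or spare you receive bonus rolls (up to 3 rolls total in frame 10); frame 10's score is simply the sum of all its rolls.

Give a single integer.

Frame 1: OPEN (1+7=8). Cumulative: 8
Frame 2: SPARE (5+5=10). 10 + next roll (4) = 14. Cumulative: 22
Frame 3: OPEN (4+0=4). Cumulative: 26
Frame 4: SPARE (8+2=10). 10 + next roll (5) = 15. Cumulative: 41
Frame 5: SPARE (5+5=10). 10 + next roll (3) = 13. Cumulative: 54
Frame 6: SPARE (3+7=10). 10 + next roll (5) = 15. Cumulative: 69
Frame 7: OPEN (5+4=9). Cumulative: 78
Frame 8: STRIKE. 10 + next two rolls (7+3) = 20. Cumulative: 98
Frame 9: SPARE (7+3=10). 10 + next roll (10) = 20. Cumulative: 118
Frame 10: STRIKE. Sum of all frame-10 rolls (10+1+2) = 13. Cumulative: 131

Answer: 20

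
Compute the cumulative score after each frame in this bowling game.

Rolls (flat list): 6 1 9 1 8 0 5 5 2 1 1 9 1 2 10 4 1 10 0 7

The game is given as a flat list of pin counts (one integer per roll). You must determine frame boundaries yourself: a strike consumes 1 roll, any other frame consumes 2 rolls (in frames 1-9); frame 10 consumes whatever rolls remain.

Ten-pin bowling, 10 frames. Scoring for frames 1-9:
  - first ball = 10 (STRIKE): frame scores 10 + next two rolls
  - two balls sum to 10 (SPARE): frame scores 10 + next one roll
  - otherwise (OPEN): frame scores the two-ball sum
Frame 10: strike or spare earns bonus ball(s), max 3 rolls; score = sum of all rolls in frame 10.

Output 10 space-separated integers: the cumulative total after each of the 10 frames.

Frame 1: OPEN (6+1=7). Cumulative: 7
Frame 2: SPARE (9+1=10). 10 + next roll (8) = 18. Cumulative: 25
Frame 3: OPEN (8+0=8). Cumulative: 33
Frame 4: SPARE (5+5=10). 10 + next roll (2) = 12. Cumulative: 45
Frame 5: OPEN (2+1=3). Cumulative: 48
Frame 6: SPARE (1+9=10). 10 + next roll (1) = 11. Cumulative: 59
Frame 7: OPEN (1+2=3). Cumulative: 62
Frame 8: STRIKE. 10 + next two rolls (4+1) = 15. Cumulative: 77
Frame 9: OPEN (4+1=5). Cumulative: 82
Frame 10: STRIKE. Sum of all frame-10 rolls (10+0+7) = 17. Cumulative: 99

Answer: 7 25 33 45 48 59 62 77 82 99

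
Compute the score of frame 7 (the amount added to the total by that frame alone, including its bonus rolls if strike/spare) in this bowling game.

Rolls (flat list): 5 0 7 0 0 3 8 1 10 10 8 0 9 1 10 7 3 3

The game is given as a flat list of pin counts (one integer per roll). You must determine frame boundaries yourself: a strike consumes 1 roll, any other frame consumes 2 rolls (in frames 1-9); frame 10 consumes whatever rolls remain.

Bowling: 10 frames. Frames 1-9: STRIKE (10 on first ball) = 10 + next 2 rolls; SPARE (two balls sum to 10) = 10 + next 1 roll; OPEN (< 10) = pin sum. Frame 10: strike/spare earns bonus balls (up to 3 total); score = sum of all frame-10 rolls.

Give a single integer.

Frame 1: OPEN (5+0=5). Cumulative: 5
Frame 2: OPEN (7+0=7). Cumulative: 12
Frame 3: OPEN (0+3=3). Cumulative: 15
Frame 4: OPEN (8+1=9). Cumulative: 24
Frame 5: STRIKE. 10 + next two rolls (10+8) = 28. Cumulative: 52
Frame 6: STRIKE. 10 + next two rolls (8+0) = 18. Cumulative: 70
Frame 7: OPEN (8+0=8). Cumulative: 78
Frame 8: SPARE (9+1=10). 10 + next roll (10) = 20. Cumulative: 98
Frame 9: STRIKE. 10 + next two rolls (7+3) = 20. Cumulative: 118

Answer: 8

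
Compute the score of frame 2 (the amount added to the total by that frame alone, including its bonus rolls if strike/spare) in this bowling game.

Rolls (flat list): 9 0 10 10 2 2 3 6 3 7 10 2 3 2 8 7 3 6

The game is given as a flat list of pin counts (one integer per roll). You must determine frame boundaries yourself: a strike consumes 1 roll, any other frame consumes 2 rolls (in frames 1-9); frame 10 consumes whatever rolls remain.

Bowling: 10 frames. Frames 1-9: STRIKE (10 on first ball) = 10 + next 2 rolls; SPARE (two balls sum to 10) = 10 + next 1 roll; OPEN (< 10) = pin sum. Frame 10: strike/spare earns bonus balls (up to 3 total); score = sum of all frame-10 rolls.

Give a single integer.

Answer: 22

Derivation:
Frame 1: OPEN (9+0=9). Cumulative: 9
Frame 2: STRIKE. 10 + next two rolls (10+2) = 22. Cumulative: 31
Frame 3: STRIKE. 10 + next two rolls (2+2) = 14. Cumulative: 45
Frame 4: OPEN (2+2=4). Cumulative: 49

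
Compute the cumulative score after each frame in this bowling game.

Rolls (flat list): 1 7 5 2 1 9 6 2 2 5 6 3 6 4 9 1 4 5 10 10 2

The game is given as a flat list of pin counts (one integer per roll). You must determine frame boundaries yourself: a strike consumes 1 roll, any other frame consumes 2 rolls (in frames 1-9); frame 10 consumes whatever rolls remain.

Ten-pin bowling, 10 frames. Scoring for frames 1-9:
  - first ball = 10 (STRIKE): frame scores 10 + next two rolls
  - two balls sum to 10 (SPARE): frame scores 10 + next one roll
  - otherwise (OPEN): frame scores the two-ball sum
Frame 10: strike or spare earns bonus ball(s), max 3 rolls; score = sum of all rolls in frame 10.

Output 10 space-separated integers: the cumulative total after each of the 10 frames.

Answer: 8 15 31 39 46 55 74 88 97 119

Derivation:
Frame 1: OPEN (1+7=8). Cumulative: 8
Frame 2: OPEN (5+2=7). Cumulative: 15
Frame 3: SPARE (1+9=10). 10 + next roll (6) = 16. Cumulative: 31
Frame 4: OPEN (6+2=8). Cumulative: 39
Frame 5: OPEN (2+5=7). Cumulative: 46
Frame 6: OPEN (6+3=9). Cumulative: 55
Frame 7: SPARE (6+4=10). 10 + next roll (9) = 19. Cumulative: 74
Frame 8: SPARE (9+1=10). 10 + next roll (4) = 14. Cumulative: 88
Frame 9: OPEN (4+5=9). Cumulative: 97
Frame 10: STRIKE. Sum of all frame-10 rolls (10+10+2) = 22. Cumulative: 119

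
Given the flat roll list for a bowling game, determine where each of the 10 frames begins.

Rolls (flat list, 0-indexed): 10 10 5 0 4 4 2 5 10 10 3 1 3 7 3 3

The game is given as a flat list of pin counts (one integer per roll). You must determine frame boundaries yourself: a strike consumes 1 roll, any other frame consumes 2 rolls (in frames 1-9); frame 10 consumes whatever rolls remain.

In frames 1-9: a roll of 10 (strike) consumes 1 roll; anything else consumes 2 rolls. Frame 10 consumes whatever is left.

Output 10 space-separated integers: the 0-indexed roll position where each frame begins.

Answer: 0 1 2 4 6 8 9 10 12 14

Derivation:
Frame 1 starts at roll index 0: roll=10 (strike), consumes 1 roll
Frame 2 starts at roll index 1: roll=10 (strike), consumes 1 roll
Frame 3 starts at roll index 2: rolls=5,0 (sum=5), consumes 2 rolls
Frame 4 starts at roll index 4: rolls=4,4 (sum=8), consumes 2 rolls
Frame 5 starts at roll index 6: rolls=2,5 (sum=7), consumes 2 rolls
Frame 6 starts at roll index 8: roll=10 (strike), consumes 1 roll
Frame 7 starts at roll index 9: roll=10 (strike), consumes 1 roll
Frame 8 starts at roll index 10: rolls=3,1 (sum=4), consumes 2 rolls
Frame 9 starts at roll index 12: rolls=3,7 (sum=10), consumes 2 rolls
Frame 10 starts at roll index 14: 2 remaining rolls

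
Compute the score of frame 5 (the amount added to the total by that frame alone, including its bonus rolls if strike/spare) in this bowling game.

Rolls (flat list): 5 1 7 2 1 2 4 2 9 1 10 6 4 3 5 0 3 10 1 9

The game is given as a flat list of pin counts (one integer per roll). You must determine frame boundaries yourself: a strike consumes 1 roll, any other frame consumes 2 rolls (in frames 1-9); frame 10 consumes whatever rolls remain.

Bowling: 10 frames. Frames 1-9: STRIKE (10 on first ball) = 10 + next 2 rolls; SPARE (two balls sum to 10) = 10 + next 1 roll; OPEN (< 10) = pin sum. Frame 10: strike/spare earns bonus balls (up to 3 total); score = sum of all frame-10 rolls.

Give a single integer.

Answer: 20

Derivation:
Frame 1: OPEN (5+1=6). Cumulative: 6
Frame 2: OPEN (7+2=9). Cumulative: 15
Frame 3: OPEN (1+2=3). Cumulative: 18
Frame 4: OPEN (4+2=6). Cumulative: 24
Frame 5: SPARE (9+1=10). 10 + next roll (10) = 20. Cumulative: 44
Frame 6: STRIKE. 10 + next two rolls (6+4) = 20. Cumulative: 64
Frame 7: SPARE (6+4=10). 10 + next roll (3) = 13. Cumulative: 77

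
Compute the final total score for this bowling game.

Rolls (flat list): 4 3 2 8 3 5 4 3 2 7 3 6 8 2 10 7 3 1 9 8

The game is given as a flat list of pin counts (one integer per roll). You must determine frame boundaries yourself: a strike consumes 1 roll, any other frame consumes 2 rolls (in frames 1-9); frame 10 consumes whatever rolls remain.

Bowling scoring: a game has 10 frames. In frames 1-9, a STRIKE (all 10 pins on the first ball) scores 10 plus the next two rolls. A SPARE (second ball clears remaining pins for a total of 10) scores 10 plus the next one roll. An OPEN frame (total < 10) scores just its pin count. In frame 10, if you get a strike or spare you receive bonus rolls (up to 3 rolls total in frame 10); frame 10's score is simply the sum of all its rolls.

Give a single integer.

Frame 1: OPEN (4+3=7). Cumulative: 7
Frame 2: SPARE (2+8=10). 10 + next roll (3) = 13. Cumulative: 20
Frame 3: OPEN (3+5=8). Cumulative: 28
Frame 4: OPEN (4+3=7). Cumulative: 35
Frame 5: OPEN (2+7=9). Cumulative: 44
Frame 6: OPEN (3+6=9). Cumulative: 53
Frame 7: SPARE (8+2=10). 10 + next roll (10) = 20. Cumulative: 73
Frame 8: STRIKE. 10 + next two rolls (7+3) = 20. Cumulative: 93
Frame 9: SPARE (7+3=10). 10 + next roll (1) = 11. Cumulative: 104
Frame 10: SPARE. Sum of all frame-10 rolls (1+9+8) = 18. Cumulative: 122

Answer: 122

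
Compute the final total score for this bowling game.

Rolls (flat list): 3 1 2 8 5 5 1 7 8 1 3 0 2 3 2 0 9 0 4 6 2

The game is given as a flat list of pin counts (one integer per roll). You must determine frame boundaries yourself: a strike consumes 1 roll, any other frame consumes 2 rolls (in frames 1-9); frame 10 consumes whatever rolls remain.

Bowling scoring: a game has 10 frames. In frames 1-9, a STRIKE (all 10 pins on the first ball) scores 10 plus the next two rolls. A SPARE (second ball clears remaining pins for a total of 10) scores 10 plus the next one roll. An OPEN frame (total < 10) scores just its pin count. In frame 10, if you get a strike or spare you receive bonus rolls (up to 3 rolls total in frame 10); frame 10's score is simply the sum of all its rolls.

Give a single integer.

Frame 1: OPEN (3+1=4). Cumulative: 4
Frame 2: SPARE (2+8=10). 10 + next roll (5) = 15. Cumulative: 19
Frame 3: SPARE (5+5=10). 10 + next roll (1) = 11. Cumulative: 30
Frame 4: OPEN (1+7=8). Cumulative: 38
Frame 5: OPEN (8+1=9). Cumulative: 47
Frame 6: OPEN (3+0=3). Cumulative: 50
Frame 7: OPEN (2+3=5). Cumulative: 55
Frame 8: OPEN (2+0=2). Cumulative: 57
Frame 9: OPEN (9+0=9). Cumulative: 66
Frame 10: SPARE. Sum of all frame-10 rolls (4+6+2) = 12. Cumulative: 78

Answer: 78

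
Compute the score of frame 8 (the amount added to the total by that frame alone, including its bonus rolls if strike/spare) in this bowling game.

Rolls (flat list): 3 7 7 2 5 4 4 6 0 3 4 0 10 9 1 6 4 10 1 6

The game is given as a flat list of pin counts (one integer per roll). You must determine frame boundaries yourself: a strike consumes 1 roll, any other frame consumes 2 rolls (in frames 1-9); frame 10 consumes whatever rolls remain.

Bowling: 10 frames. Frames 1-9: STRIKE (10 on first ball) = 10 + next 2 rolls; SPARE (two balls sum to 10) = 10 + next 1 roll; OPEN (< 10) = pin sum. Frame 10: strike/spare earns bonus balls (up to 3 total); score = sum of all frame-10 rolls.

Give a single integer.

Frame 1: SPARE (3+7=10). 10 + next roll (7) = 17. Cumulative: 17
Frame 2: OPEN (7+2=9). Cumulative: 26
Frame 3: OPEN (5+4=9). Cumulative: 35
Frame 4: SPARE (4+6=10). 10 + next roll (0) = 10. Cumulative: 45
Frame 5: OPEN (0+3=3). Cumulative: 48
Frame 6: OPEN (4+0=4). Cumulative: 52
Frame 7: STRIKE. 10 + next two rolls (9+1) = 20. Cumulative: 72
Frame 8: SPARE (9+1=10). 10 + next roll (6) = 16. Cumulative: 88
Frame 9: SPARE (6+4=10). 10 + next roll (10) = 20. Cumulative: 108
Frame 10: STRIKE. Sum of all frame-10 rolls (10+1+6) = 17. Cumulative: 125

Answer: 16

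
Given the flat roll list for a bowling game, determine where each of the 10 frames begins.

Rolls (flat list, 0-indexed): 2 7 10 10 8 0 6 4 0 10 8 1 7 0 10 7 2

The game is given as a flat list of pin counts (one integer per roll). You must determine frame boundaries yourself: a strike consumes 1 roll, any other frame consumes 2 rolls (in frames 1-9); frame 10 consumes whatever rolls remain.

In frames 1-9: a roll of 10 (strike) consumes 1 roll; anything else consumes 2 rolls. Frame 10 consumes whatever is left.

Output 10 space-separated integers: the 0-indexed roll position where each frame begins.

Answer: 0 2 3 4 6 8 10 12 14 15

Derivation:
Frame 1 starts at roll index 0: rolls=2,7 (sum=9), consumes 2 rolls
Frame 2 starts at roll index 2: roll=10 (strike), consumes 1 roll
Frame 3 starts at roll index 3: roll=10 (strike), consumes 1 roll
Frame 4 starts at roll index 4: rolls=8,0 (sum=8), consumes 2 rolls
Frame 5 starts at roll index 6: rolls=6,4 (sum=10), consumes 2 rolls
Frame 6 starts at roll index 8: rolls=0,10 (sum=10), consumes 2 rolls
Frame 7 starts at roll index 10: rolls=8,1 (sum=9), consumes 2 rolls
Frame 8 starts at roll index 12: rolls=7,0 (sum=7), consumes 2 rolls
Frame 9 starts at roll index 14: roll=10 (strike), consumes 1 roll
Frame 10 starts at roll index 15: 2 remaining rolls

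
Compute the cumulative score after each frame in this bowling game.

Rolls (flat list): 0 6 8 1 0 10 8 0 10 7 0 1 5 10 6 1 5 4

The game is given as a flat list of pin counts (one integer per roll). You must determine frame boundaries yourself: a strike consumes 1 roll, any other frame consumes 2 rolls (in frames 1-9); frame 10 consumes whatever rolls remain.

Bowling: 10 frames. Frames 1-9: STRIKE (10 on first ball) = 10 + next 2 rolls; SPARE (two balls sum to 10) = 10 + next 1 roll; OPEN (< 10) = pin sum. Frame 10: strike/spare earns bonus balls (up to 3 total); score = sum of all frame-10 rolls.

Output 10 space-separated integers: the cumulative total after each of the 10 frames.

Answer: 6 15 33 41 58 65 71 88 95 104

Derivation:
Frame 1: OPEN (0+6=6). Cumulative: 6
Frame 2: OPEN (8+1=9). Cumulative: 15
Frame 3: SPARE (0+10=10). 10 + next roll (8) = 18. Cumulative: 33
Frame 4: OPEN (8+0=8). Cumulative: 41
Frame 5: STRIKE. 10 + next two rolls (7+0) = 17. Cumulative: 58
Frame 6: OPEN (7+0=7). Cumulative: 65
Frame 7: OPEN (1+5=6). Cumulative: 71
Frame 8: STRIKE. 10 + next two rolls (6+1) = 17. Cumulative: 88
Frame 9: OPEN (6+1=7). Cumulative: 95
Frame 10: OPEN. Sum of all frame-10 rolls (5+4) = 9. Cumulative: 104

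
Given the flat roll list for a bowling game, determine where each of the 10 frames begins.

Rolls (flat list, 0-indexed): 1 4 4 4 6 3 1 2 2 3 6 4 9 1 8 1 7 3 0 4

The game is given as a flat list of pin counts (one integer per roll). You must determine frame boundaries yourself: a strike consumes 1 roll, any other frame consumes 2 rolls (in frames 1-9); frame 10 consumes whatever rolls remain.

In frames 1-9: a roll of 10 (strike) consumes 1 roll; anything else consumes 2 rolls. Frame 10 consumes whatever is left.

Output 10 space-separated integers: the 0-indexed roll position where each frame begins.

Frame 1 starts at roll index 0: rolls=1,4 (sum=5), consumes 2 rolls
Frame 2 starts at roll index 2: rolls=4,4 (sum=8), consumes 2 rolls
Frame 3 starts at roll index 4: rolls=6,3 (sum=9), consumes 2 rolls
Frame 4 starts at roll index 6: rolls=1,2 (sum=3), consumes 2 rolls
Frame 5 starts at roll index 8: rolls=2,3 (sum=5), consumes 2 rolls
Frame 6 starts at roll index 10: rolls=6,4 (sum=10), consumes 2 rolls
Frame 7 starts at roll index 12: rolls=9,1 (sum=10), consumes 2 rolls
Frame 8 starts at roll index 14: rolls=8,1 (sum=9), consumes 2 rolls
Frame 9 starts at roll index 16: rolls=7,3 (sum=10), consumes 2 rolls
Frame 10 starts at roll index 18: 2 remaining rolls

Answer: 0 2 4 6 8 10 12 14 16 18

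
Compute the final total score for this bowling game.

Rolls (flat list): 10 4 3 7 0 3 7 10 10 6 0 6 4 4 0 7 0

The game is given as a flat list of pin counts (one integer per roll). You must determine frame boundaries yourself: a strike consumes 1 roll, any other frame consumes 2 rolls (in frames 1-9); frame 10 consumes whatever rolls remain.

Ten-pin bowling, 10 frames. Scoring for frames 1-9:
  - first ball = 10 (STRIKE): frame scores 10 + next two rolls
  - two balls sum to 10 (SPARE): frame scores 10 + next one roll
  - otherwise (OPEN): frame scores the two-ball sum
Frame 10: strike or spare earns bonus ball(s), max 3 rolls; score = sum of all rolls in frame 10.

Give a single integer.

Answer: 124

Derivation:
Frame 1: STRIKE. 10 + next two rolls (4+3) = 17. Cumulative: 17
Frame 2: OPEN (4+3=7). Cumulative: 24
Frame 3: OPEN (7+0=7). Cumulative: 31
Frame 4: SPARE (3+7=10). 10 + next roll (10) = 20. Cumulative: 51
Frame 5: STRIKE. 10 + next two rolls (10+6) = 26. Cumulative: 77
Frame 6: STRIKE. 10 + next two rolls (6+0) = 16. Cumulative: 93
Frame 7: OPEN (6+0=6). Cumulative: 99
Frame 8: SPARE (6+4=10). 10 + next roll (4) = 14. Cumulative: 113
Frame 9: OPEN (4+0=4). Cumulative: 117
Frame 10: OPEN. Sum of all frame-10 rolls (7+0) = 7. Cumulative: 124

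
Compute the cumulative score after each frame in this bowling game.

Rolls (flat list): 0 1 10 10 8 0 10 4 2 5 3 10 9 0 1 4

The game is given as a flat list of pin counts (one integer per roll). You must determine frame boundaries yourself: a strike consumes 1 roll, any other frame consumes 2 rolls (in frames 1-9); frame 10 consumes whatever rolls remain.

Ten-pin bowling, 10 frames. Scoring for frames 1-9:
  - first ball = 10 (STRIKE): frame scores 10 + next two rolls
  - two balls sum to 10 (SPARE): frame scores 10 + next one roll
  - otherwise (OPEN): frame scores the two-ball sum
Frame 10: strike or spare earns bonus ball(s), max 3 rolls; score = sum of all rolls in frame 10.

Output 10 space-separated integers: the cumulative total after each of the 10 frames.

Answer: 1 29 47 55 71 77 85 104 113 118

Derivation:
Frame 1: OPEN (0+1=1). Cumulative: 1
Frame 2: STRIKE. 10 + next two rolls (10+8) = 28. Cumulative: 29
Frame 3: STRIKE. 10 + next two rolls (8+0) = 18. Cumulative: 47
Frame 4: OPEN (8+0=8). Cumulative: 55
Frame 5: STRIKE. 10 + next two rolls (4+2) = 16. Cumulative: 71
Frame 6: OPEN (4+2=6). Cumulative: 77
Frame 7: OPEN (5+3=8). Cumulative: 85
Frame 8: STRIKE. 10 + next two rolls (9+0) = 19. Cumulative: 104
Frame 9: OPEN (9+0=9). Cumulative: 113
Frame 10: OPEN. Sum of all frame-10 rolls (1+4) = 5. Cumulative: 118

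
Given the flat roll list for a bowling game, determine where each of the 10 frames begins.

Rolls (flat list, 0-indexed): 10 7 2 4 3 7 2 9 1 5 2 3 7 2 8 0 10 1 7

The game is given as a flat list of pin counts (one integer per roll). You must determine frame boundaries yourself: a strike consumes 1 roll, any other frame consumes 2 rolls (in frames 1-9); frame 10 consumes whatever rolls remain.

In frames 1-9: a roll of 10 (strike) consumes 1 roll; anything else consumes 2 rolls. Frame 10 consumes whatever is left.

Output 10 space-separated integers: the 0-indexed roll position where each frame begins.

Answer: 0 1 3 5 7 9 11 13 15 17

Derivation:
Frame 1 starts at roll index 0: roll=10 (strike), consumes 1 roll
Frame 2 starts at roll index 1: rolls=7,2 (sum=9), consumes 2 rolls
Frame 3 starts at roll index 3: rolls=4,3 (sum=7), consumes 2 rolls
Frame 4 starts at roll index 5: rolls=7,2 (sum=9), consumes 2 rolls
Frame 5 starts at roll index 7: rolls=9,1 (sum=10), consumes 2 rolls
Frame 6 starts at roll index 9: rolls=5,2 (sum=7), consumes 2 rolls
Frame 7 starts at roll index 11: rolls=3,7 (sum=10), consumes 2 rolls
Frame 8 starts at roll index 13: rolls=2,8 (sum=10), consumes 2 rolls
Frame 9 starts at roll index 15: rolls=0,10 (sum=10), consumes 2 rolls
Frame 10 starts at roll index 17: 2 remaining rolls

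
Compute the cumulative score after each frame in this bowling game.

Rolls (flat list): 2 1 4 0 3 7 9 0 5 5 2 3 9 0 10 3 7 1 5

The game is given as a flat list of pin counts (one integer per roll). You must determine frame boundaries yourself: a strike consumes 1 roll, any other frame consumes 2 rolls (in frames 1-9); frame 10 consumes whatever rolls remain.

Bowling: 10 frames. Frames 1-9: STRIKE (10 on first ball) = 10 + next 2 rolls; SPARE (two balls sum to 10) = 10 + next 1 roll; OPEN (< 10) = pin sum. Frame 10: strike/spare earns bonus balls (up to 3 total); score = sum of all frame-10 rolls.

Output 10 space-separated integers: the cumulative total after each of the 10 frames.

Frame 1: OPEN (2+1=3). Cumulative: 3
Frame 2: OPEN (4+0=4). Cumulative: 7
Frame 3: SPARE (3+7=10). 10 + next roll (9) = 19. Cumulative: 26
Frame 4: OPEN (9+0=9). Cumulative: 35
Frame 5: SPARE (5+5=10). 10 + next roll (2) = 12. Cumulative: 47
Frame 6: OPEN (2+3=5). Cumulative: 52
Frame 7: OPEN (9+0=9). Cumulative: 61
Frame 8: STRIKE. 10 + next two rolls (3+7) = 20. Cumulative: 81
Frame 9: SPARE (3+7=10). 10 + next roll (1) = 11. Cumulative: 92
Frame 10: OPEN. Sum of all frame-10 rolls (1+5) = 6. Cumulative: 98

Answer: 3 7 26 35 47 52 61 81 92 98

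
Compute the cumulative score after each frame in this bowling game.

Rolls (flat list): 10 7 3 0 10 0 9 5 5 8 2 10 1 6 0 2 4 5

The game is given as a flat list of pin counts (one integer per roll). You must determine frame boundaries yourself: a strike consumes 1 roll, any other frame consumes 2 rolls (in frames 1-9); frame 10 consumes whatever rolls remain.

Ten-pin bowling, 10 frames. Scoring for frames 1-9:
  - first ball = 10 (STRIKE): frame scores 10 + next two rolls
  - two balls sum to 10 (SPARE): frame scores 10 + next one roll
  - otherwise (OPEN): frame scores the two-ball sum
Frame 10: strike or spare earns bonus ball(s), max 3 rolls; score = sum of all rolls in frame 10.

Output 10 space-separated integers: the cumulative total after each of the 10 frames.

Answer: 20 30 40 49 67 87 104 111 113 122

Derivation:
Frame 1: STRIKE. 10 + next two rolls (7+3) = 20. Cumulative: 20
Frame 2: SPARE (7+3=10). 10 + next roll (0) = 10. Cumulative: 30
Frame 3: SPARE (0+10=10). 10 + next roll (0) = 10. Cumulative: 40
Frame 4: OPEN (0+9=9). Cumulative: 49
Frame 5: SPARE (5+5=10). 10 + next roll (8) = 18. Cumulative: 67
Frame 6: SPARE (8+2=10). 10 + next roll (10) = 20. Cumulative: 87
Frame 7: STRIKE. 10 + next two rolls (1+6) = 17. Cumulative: 104
Frame 8: OPEN (1+6=7). Cumulative: 111
Frame 9: OPEN (0+2=2). Cumulative: 113
Frame 10: OPEN. Sum of all frame-10 rolls (4+5) = 9. Cumulative: 122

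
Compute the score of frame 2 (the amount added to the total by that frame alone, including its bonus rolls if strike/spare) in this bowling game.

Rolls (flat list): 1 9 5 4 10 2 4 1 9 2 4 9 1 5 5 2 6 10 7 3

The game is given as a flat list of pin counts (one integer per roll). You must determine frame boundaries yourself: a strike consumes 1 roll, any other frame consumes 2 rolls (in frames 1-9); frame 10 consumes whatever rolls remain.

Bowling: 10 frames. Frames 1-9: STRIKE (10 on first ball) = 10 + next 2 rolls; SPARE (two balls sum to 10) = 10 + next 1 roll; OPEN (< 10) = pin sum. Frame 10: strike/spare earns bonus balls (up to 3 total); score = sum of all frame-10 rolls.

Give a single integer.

Frame 1: SPARE (1+9=10). 10 + next roll (5) = 15. Cumulative: 15
Frame 2: OPEN (5+4=9). Cumulative: 24
Frame 3: STRIKE. 10 + next two rolls (2+4) = 16. Cumulative: 40
Frame 4: OPEN (2+4=6). Cumulative: 46

Answer: 9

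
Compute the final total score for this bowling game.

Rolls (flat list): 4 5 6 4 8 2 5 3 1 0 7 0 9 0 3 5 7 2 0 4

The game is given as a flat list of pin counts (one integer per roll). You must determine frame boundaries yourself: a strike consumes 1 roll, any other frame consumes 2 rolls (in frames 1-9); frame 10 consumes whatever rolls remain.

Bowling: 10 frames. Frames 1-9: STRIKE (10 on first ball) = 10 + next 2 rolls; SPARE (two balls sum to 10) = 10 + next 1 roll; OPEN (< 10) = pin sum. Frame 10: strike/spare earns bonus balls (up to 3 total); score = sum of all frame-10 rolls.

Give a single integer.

Answer: 88

Derivation:
Frame 1: OPEN (4+5=9). Cumulative: 9
Frame 2: SPARE (6+4=10). 10 + next roll (8) = 18. Cumulative: 27
Frame 3: SPARE (8+2=10). 10 + next roll (5) = 15. Cumulative: 42
Frame 4: OPEN (5+3=8). Cumulative: 50
Frame 5: OPEN (1+0=1). Cumulative: 51
Frame 6: OPEN (7+0=7). Cumulative: 58
Frame 7: OPEN (9+0=9). Cumulative: 67
Frame 8: OPEN (3+5=8). Cumulative: 75
Frame 9: OPEN (7+2=9). Cumulative: 84
Frame 10: OPEN. Sum of all frame-10 rolls (0+4) = 4. Cumulative: 88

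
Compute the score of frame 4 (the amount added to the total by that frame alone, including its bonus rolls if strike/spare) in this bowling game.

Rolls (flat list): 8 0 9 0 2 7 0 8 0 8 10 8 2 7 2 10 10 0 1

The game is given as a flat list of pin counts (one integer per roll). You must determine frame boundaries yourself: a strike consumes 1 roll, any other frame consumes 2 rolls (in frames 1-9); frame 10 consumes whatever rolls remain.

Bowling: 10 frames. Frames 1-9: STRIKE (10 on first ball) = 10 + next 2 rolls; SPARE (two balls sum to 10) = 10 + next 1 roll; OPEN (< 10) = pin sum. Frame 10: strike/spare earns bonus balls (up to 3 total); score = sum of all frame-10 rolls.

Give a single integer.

Frame 1: OPEN (8+0=8). Cumulative: 8
Frame 2: OPEN (9+0=9). Cumulative: 17
Frame 3: OPEN (2+7=9). Cumulative: 26
Frame 4: OPEN (0+8=8). Cumulative: 34
Frame 5: OPEN (0+8=8). Cumulative: 42
Frame 6: STRIKE. 10 + next two rolls (8+2) = 20. Cumulative: 62

Answer: 8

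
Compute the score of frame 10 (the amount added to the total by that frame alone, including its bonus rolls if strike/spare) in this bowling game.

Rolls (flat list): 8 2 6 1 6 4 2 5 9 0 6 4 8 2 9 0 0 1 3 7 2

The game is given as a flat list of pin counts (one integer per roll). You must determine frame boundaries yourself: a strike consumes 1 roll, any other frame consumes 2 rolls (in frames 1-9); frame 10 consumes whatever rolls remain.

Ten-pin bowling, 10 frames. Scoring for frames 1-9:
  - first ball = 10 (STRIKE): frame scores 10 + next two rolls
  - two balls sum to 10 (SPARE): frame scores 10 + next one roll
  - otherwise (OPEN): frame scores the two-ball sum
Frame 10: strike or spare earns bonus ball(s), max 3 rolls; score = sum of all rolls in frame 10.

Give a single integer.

Frame 1: SPARE (8+2=10). 10 + next roll (6) = 16. Cumulative: 16
Frame 2: OPEN (6+1=7). Cumulative: 23
Frame 3: SPARE (6+4=10). 10 + next roll (2) = 12. Cumulative: 35
Frame 4: OPEN (2+5=7). Cumulative: 42
Frame 5: OPEN (9+0=9). Cumulative: 51
Frame 6: SPARE (6+4=10). 10 + next roll (8) = 18. Cumulative: 69
Frame 7: SPARE (8+2=10). 10 + next roll (9) = 19. Cumulative: 88
Frame 8: OPEN (9+0=9). Cumulative: 97
Frame 9: OPEN (0+1=1). Cumulative: 98
Frame 10: SPARE. Sum of all frame-10 rolls (3+7+2) = 12. Cumulative: 110

Answer: 12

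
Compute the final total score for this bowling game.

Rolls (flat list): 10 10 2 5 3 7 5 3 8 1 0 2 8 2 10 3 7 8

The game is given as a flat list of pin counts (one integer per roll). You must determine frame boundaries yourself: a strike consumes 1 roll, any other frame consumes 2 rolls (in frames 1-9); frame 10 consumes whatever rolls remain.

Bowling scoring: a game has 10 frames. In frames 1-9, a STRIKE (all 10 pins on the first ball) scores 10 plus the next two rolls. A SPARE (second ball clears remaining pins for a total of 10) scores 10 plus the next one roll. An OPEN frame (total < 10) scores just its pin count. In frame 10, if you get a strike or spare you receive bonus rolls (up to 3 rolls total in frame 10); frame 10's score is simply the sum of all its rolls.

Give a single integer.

Answer: 138

Derivation:
Frame 1: STRIKE. 10 + next two rolls (10+2) = 22. Cumulative: 22
Frame 2: STRIKE. 10 + next two rolls (2+5) = 17. Cumulative: 39
Frame 3: OPEN (2+5=7). Cumulative: 46
Frame 4: SPARE (3+7=10). 10 + next roll (5) = 15. Cumulative: 61
Frame 5: OPEN (5+3=8). Cumulative: 69
Frame 6: OPEN (8+1=9). Cumulative: 78
Frame 7: OPEN (0+2=2). Cumulative: 80
Frame 8: SPARE (8+2=10). 10 + next roll (10) = 20. Cumulative: 100
Frame 9: STRIKE. 10 + next two rolls (3+7) = 20. Cumulative: 120
Frame 10: SPARE. Sum of all frame-10 rolls (3+7+8) = 18. Cumulative: 138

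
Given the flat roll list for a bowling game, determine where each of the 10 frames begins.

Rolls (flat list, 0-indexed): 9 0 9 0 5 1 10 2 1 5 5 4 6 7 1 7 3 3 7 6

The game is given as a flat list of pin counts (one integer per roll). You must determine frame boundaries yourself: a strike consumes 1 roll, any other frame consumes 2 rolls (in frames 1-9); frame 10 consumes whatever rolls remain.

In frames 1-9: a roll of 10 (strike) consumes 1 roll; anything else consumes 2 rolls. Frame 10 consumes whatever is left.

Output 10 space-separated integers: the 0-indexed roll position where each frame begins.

Answer: 0 2 4 6 7 9 11 13 15 17

Derivation:
Frame 1 starts at roll index 0: rolls=9,0 (sum=9), consumes 2 rolls
Frame 2 starts at roll index 2: rolls=9,0 (sum=9), consumes 2 rolls
Frame 3 starts at roll index 4: rolls=5,1 (sum=6), consumes 2 rolls
Frame 4 starts at roll index 6: roll=10 (strike), consumes 1 roll
Frame 5 starts at roll index 7: rolls=2,1 (sum=3), consumes 2 rolls
Frame 6 starts at roll index 9: rolls=5,5 (sum=10), consumes 2 rolls
Frame 7 starts at roll index 11: rolls=4,6 (sum=10), consumes 2 rolls
Frame 8 starts at roll index 13: rolls=7,1 (sum=8), consumes 2 rolls
Frame 9 starts at roll index 15: rolls=7,3 (sum=10), consumes 2 rolls
Frame 10 starts at roll index 17: 3 remaining rolls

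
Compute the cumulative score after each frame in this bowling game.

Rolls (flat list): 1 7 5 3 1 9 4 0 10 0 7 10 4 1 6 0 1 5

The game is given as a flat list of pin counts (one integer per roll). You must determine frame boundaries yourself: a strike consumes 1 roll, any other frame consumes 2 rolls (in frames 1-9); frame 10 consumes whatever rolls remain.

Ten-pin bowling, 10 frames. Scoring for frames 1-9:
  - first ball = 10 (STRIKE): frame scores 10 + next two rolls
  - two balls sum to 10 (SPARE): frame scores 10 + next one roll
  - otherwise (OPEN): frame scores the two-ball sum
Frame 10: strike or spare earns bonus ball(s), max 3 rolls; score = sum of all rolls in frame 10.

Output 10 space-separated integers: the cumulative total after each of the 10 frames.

Frame 1: OPEN (1+7=8). Cumulative: 8
Frame 2: OPEN (5+3=8). Cumulative: 16
Frame 3: SPARE (1+9=10). 10 + next roll (4) = 14. Cumulative: 30
Frame 4: OPEN (4+0=4). Cumulative: 34
Frame 5: STRIKE. 10 + next two rolls (0+7) = 17. Cumulative: 51
Frame 6: OPEN (0+7=7). Cumulative: 58
Frame 7: STRIKE. 10 + next two rolls (4+1) = 15. Cumulative: 73
Frame 8: OPEN (4+1=5). Cumulative: 78
Frame 9: OPEN (6+0=6). Cumulative: 84
Frame 10: OPEN. Sum of all frame-10 rolls (1+5) = 6. Cumulative: 90

Answer: 8 16 30 34 51 58 73 78 84 90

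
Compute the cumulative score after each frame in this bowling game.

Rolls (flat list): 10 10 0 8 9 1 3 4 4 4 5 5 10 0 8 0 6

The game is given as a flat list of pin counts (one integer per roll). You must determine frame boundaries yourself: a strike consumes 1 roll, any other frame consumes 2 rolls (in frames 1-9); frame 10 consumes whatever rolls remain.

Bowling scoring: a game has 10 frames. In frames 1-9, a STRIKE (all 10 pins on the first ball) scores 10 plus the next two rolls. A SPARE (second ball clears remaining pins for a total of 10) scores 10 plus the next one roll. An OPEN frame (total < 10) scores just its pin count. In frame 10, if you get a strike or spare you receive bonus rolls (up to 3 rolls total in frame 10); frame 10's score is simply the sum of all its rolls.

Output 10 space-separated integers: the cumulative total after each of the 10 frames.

Frame 1: STRIKE. 10 + next two rolls (10+0) = 20. Cumulative: 20
Frame 2: STRIKE. 10 + next two rolls (0+8) = 18. Cumulative: 38
Frame 3: OPEN (0+8=8). Cumulative: 46
Frame 4: SPARE (9+1=10). 10 + next roll (3) = 13. Cumulative: 59
Frame 5: OPEN (3+4=7). Cumulative: 66
Frame 6: OPEN (4+4=8). Cumulative: 74
Frame 7: SPARE (5+5=10). 10 + next roll (10) = 20. Cumulative: 94
Frame 8: STRIKE. 10 + next two rolls (0+8) = 18. Cumulative: 112
Frame 9: OPEN (0+8=8). Cumulative: 120
Frame 10: OPEN. Sum of all frame-10 rolls (0+6) = 6. Cumulative: 126

Answer: 20 38 46 59 66 74 94 112 120 126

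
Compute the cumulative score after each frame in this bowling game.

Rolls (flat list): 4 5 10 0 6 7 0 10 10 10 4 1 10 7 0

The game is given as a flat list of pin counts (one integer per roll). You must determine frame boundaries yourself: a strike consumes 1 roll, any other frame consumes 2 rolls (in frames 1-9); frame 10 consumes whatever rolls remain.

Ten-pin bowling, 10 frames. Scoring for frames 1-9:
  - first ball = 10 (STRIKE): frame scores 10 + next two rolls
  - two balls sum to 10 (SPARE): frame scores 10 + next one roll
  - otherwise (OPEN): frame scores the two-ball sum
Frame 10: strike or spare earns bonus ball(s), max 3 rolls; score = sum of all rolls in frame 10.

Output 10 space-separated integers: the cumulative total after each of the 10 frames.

Answer: 9 25 31 38 68 92 107 112 129 136

Derivation:
Frame 1: OPEN (4+5=9). Cumulative: 9
Frame 2: STRIKE. 10 + next two rolls (0+6) = 16. Cumulative: 25
Frame 3: OPEN (0+6=6). Cumulative: 31
Frame 4: OPEN (7+0=7). Cumulative: 38
Frame 5: STRIKE. 10 + next two rolls (10+10) = 30. Cumulative: 68
Frame 6: STRIKE. 10 + next two rolls (10+4) = 24. Cumulative: 92
Frame 7: STRIKE. 10 + next two rolls (4+1) = 15. Cumulative: 107
Frame 8: OPEN (4+1=5). Cumulative: 112
Frame 9: STRIKE. 10 + next two rolls (7+0) = 17. Cumulative: 129
Frame 10: OPEN. Sum of all frame-10 rolls (7+0) = 7. Cumulative: 136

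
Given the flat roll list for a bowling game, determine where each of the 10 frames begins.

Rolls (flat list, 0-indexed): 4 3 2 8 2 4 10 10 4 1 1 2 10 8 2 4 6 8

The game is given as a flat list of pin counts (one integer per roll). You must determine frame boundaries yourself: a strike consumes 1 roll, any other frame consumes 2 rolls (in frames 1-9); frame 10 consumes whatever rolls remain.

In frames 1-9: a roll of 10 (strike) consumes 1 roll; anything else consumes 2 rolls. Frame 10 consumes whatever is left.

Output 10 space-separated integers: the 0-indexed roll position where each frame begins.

Answer: 0 2 4 6 7 8 10 12 13 15

Derivation:
Frame 1 starts at roll index 0: rolls=4,3 (sum=7), consumes 2 rolls
Frame 2 starts at roll index 2: rolls=2,8 (sum=10), consumes 2 rolls
Frame 3 starts at roll index 4: rolls=2,4 (sum=6), consumes 2 rolls
Frame 4 starts at roll index 6: roll=10 (strike), consumes 1 roll
Frame 5 starts at roll index 7: roll=10 (strike), consumes 1 roll
Frame 6 starts at roll index 8: rolls=4,1 (sum=5), consumes 2 rolls
Frame 7 starts at roll index 10: rolls=1,2 (sum=3), consumes 2 rolls
Frame 8 starts at roll index 12: roll=10 (strike), consumes 1 roll
Frame 9 starts at roll index 13: rolls=8,2 (sum=10), consumes 2 rolls
Frame 10 starts at roll index 15: 3 remaining rolls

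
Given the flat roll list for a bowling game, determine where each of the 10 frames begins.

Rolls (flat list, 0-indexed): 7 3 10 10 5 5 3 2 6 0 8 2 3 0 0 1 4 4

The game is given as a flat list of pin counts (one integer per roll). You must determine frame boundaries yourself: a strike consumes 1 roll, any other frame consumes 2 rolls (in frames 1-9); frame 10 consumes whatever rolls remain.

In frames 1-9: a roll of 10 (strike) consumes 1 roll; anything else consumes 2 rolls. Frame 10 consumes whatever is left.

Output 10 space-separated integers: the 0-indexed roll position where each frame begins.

Frame 1 starts at roll index 0: rolls=7,3 (sum=10), consumes 2 rolls
Frame 2 starts at roll index 2: roll=10 (strike), consumes 1 roll
Frame 3 starts at roll index 3: roll=10 (strike), consumes 1 roll
Frame 4 starts at roll index 4: rolls=5,5 (sum=10), consumes 2 rolls
Frame 5 starts at roll index 6: rolls=3,2 (sum=5), consumes 2 rolls
Frame 6 starts at roll index 8: rolls=6,0 (sum=6), consumes 2 rolls
Frame 7 starts at roll index 10: rolls=8,2 (sum=10), consumes 2 rolls
Frame 8 starts at roll index 12: rolls=3,0 (sum=3), consumes 2 rolls
Frame 9 starts at roll index 14: rolls=0,1 (sum=1), consumes 2 rolls
Frame 10 starts at roll index 16: 2 remaining rolls

Answer: 0 2 3 4 6 8 10 12 14 16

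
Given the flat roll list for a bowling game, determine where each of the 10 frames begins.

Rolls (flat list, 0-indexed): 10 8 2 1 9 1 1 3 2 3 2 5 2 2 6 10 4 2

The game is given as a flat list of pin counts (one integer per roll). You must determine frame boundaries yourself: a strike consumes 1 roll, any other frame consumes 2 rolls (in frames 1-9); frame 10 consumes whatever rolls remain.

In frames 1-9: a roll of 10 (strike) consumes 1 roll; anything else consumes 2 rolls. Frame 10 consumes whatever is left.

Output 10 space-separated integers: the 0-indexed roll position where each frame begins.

Answer: 0 1 3 5 7 9 11 13 15 16

Derivation:
Frame 1 starts at roll index 0: roll=10 (strike), consumes 1 roll
Frame 2 starts at roll index 1: rolls=8,2 (sum=10), consumes 2 rolls
Frame 3 starts at roll index 3: rolls=1,9 (sum=10), consumes 2 rolls
Frame 4 starts at roll index 5: rolls=1,1 (sum=2), consumes 2 rolls
Frame 5 starts at roll index 7: rolls=3,2 (sum=5), consumes 2 rolls
Frame 6 starts at roll index 9: rolls=3,2 (sum=5), consumes 2 rolls
Frame 7 starts at roll index 11: rolls=5,2 (sum=7), consumes 2 rolls
Frame 8 starts at roll index 13: rolls=2,6 (sum=8), consumes 2 rolls
Frame 9 starts at roll index 15: roll=10 (strike), consumes 1 roll
Frame 10 starts at roll index 16: 2 remaining rolls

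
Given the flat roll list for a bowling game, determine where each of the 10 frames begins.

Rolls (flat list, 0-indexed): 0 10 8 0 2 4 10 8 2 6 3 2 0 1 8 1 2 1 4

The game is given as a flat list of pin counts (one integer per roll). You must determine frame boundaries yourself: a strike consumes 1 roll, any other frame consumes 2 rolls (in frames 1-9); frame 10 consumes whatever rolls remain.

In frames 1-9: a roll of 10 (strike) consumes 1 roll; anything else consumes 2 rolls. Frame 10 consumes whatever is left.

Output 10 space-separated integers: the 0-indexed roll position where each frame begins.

Answer: 0 2 4 6 7 9 11 13 15 17

Derivation:
Frame 1 starts at roll index 0: rolls=0,10 (sum=10), consumes 2 rolls
Frame 2 starts at roll index 2: rolls=8,0 (sum=8), consumes 2 rolls
Frame 3 starts at roll index 4: rolls=2,4 (sum=6), consumes 2 rolls
Frame 4 starts at roll index 6: roll=10 (strike), consumes 1 roll
Frame 5 starts at roll index 7: rolls=8,2 (sum=10), consumes 2 rolls
Frame 6 starts at roll index 9: rolls=6,3 (sum=9), consumes 2 rolls
Frame 7 starts at roll index 11: rolls=2,0 (sum=2), consumes 2 rolls
Frame 8 starts at roll index 13: rolls=1,8 (sum=9), consumes 2 rolls
Frame 9 starts at roll index 15: rolls=1,2 (sum=3), consumes 2 rolls
Frame 10 starts at roll index 17: 2 remaining rolls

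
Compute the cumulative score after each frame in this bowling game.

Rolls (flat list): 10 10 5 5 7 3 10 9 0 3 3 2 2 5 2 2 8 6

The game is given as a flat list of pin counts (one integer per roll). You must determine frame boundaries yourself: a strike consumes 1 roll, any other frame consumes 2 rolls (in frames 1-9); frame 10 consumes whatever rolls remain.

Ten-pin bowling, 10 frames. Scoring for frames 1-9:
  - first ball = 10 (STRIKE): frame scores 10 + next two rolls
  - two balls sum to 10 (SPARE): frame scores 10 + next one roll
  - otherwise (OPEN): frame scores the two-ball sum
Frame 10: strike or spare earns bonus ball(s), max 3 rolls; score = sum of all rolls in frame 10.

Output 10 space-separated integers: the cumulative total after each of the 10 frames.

Answer: 25 45 62 82 101 110 116 120 127 143

Derivation:
Frame 1: STRIKE. 10 + next two rolls (10+5) = 25. Cumulative: 25
Frame 2: STRIKE. 10 + next two rolls (5+5) = 20. Cumulative: 45
Frame 3: SPARE (5+5=10). 10 + next roll (7) = 17. Cumulative: 62
Frame 4: SPARE (7+3=10). 10 + next roll (10) = 20. Cumulative: 82
Frame 5: STRIKE. 10 + next two rolls (9+0) = 19. Cumulative: 101
Frame 6: OPEN (9+0=9). Cumulative: 110
Frame 7: OPEN (3+3=6). Cumulative: 116
Frame 8: OPEN (2+2=4). Cumulative: 120
Frame 9: OPEN (5+2=7). Cumulative: 127
Frame 10: SPARE. Sum of all frame-10 rolls (2+8+6) = 16. Cumulative: 143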